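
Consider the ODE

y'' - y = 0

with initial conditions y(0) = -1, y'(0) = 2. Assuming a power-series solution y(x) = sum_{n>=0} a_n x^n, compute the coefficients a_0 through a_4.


Ansatz: y(x) = sum_{n>=0} a_n x^n, so y'(x) = sum_{n>=1} n a_n x^(n-1) and y''(x) = sum_{n>=2} n(n-1) a_n x^(n-2).
Substitute into P(x) y'' + Q(x) y' + R(x) y = 0 with P(x) = 1, Q(x) = 0, R(x) = -1, and match powers of x.
Initial conditions: a_0 = -1, a_1 = 2.
Setting the coefficient of each power of x to zero and solving order by order (substituting the coefficients already found):
  x^0: 2 a_2 - a_0 = 0  ->  2 a_2 = a_0 = -1  ->  a_2 = -1/2
  x^1: 6 a_3 - a_1 = 0  ->  6 a_3 = a_1 = 2  ->  a_3 = 1/3
  x^2: 12 a_4 - a_2 = 0  ->  12 a_4 = a_2 = -1/2  ->  a_4 = -1/24
Truncated series: y(x) = -1 + 2 x - (1/2) x^2 + (1/3) x^3 - (1/24) x^4 + O(x^5).

a_0 = -1; a_1 = 2; a_2 = -1/2; a_3 = 1/3; a_4 = -1/24


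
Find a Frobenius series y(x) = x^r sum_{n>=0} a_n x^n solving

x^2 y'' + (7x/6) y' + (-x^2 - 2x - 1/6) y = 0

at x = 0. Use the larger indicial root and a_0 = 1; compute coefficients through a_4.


Write in Frobenius form y'' + (p(x)/x) y' + (q(x)/x^2) y = 0:
  p(x) = 7/6,  q(x) = -x^2 - 2x - 1/6.
Indicial equation: r(r-1) + (7/6) r + (-1/6) = 0 -> roots r_1 = 1/3, r_2 = -1/2.
Take r = r_1 = 1/3. Let y(x) = x^r sum_{n>=0} a_n x^n with a_0 = 1.
Substitute y = x^r sum a_n x^n and match x^{r+n}. The recurrence is
  D(n) a_n - 2 a_{n-1} - 1 a_{n-2} = 0,  where D(n) = (r+n)(r+n-1) + (7/6)(r+n) + (-1/6).
  a_n = [2 a_{n-1} + 1 a_{n-2}] / D(n).
Since the indicial polynomial factors as (r - r_1)(r - r_2), D(n) = (r_1 + n - r_1)(r_1 + n - r_2) = n(n + 5/6).
Evaluating step by step (a_0 = 1):
  n = 1: D(1) = 1(1 + 5/6) = 11/6; numerator = 2(1) = 2; a_1 = (2)/(11/6) = 12/11
  n = 2: D(2) = 2(2 + 5/6) = 17/3; numerator = 2(12/11) + 1(1) = 35/11; a_2 = (35/11)/(17/3) = 105/187
  n = 3: D(3) = 3(3 + 5/6) = 23/2; numerator = 2(105/187) + 1(12/11) = 414/187; a_3 = (414/187)/(23/2) = 36/187
  n = 4: D(4) = 4(4 + 5/6) = 58/3; numerator = 2(36/187) + 1(105/187) = 177/187; a_4 = (177/187)/(58/3) = 531/10846

r = 1/3; a_0 = 1; a_1 = 12/11; a_2 = 105/187; a_3 = 36/187; a_4 = 531/10846


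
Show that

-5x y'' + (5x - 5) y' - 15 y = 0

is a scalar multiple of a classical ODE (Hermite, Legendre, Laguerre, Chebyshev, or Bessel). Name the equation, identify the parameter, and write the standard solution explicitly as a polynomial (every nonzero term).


All three coefficients share the factor -5; dividing through by -5 gives  x y'' + (1 - x) y' + 3 y = 0.
This matches the Laguerre equation x y'' + (1 - x) y' + n y = 0 with n = 3; the polynomial solution is L_3(x).
With y = sum_k a_k x^k, matching x^k gives (k+1)k a_{k+1} + (k+1) a_{k+1} - k a_k + n a_k = 0, i.e. (k+1)^2 a_{k+1} = (k - n) a_k = (k - 3) a_k. The right side vanishes at k = 3, so the series terminates at degree 3.
Standard normalization L_n(0) = 1 gives a_0 = 1. Work upward with a_{k+1} = (k - 3) a_k / (k+1)^2:
  a_1 = (0 - 3)(1) / 1^2 = -3/1 = -3
  a_2 = (1 - 3)(-3) / 2^2 = 6/4 = 3/2
  a_3 = (2 - 3)(3/2) / 3^2 = (-3/2)/9 = -1/6
Hence L_3(x) = -x^3/6 + 3 x^2/2 - 3 x + 1.

L_3(x); series = -x^3/6 + 3 x^2/2 - 3 x + 1


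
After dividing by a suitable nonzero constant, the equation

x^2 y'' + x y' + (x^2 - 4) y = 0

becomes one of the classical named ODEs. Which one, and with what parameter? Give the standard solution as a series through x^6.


The equation is already in a standard form:  x^2 y'' + x y' + (x^2 - 4) y = 0.
This matches the Bessel equation x^2 y'' + x y' + (x^2 - nu^2) y = 0 with nu^2 = 4, so nu = 2; the solution bounded at x = 0 is J_2(x).
Frobenius at x = 0: indicial roots ±nu; for r = nu the recurrence k(k + 2nu) c_k = -c_{k-2} gives the standard series J_nu(x) = sum_{k>=0} (-1)^k / (k! (k+nu)!) (x/2)^(2k+nu). Evaluate the first 3 terms:
  k = 0: (-1)^0 / (0! * 2! * 2^2) x^2 = 1/(1*2*4) x^2 = (1/8) x^2
  k = 1: (-1)^1 / (1! * 3! * 2^4) x^4 = -1/(1*6*16) x^4 = (-1/96) x^4
  k = 2: (-1)^2 / (2! * 4! * 2^6) x^6 = 1/(2*24*64) x^6 = (1/3072) x^6
Hence J_2(x) = x^6/3072 - x^4/96 + x^2/8 + ....

J_2(x); series = x^6/3072 - x^4/96 + x^2/8


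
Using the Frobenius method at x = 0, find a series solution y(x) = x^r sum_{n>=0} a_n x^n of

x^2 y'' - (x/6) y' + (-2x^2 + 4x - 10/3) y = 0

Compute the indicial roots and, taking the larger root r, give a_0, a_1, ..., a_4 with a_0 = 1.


Write in Frobenius form y'' + (p(x)/x) y' + (q(x)/x^2) y = 0:
  p(x) = -1/6,  q(x) = -2x^2 + 4x - 10/3.
Indicial equation: r(r-1) + (-1/6) r + (-10/3) = 0 -> roots r_1 = 5/2, r_2 = -4/3.
Take r = r_1 = 5/2. Let y(x) = x^r sum_{n>=0} a_n x^n with a_0 = 1.
Substitute y = x^r sum a_n x^n and match x^{r+n}. The recurrence is
  D(n) a_n + 4 a_{n-1} - 2 a_{n-2} = 0,  where D(n) = (r+n)(r+n-1) + (-1/6)(r+n) + (-10/3).
  a_n = [-4 a_{n-1} + 2 a_{n-2}] / D(n).
Since the indicial polynomial factors as (r - r_1)(r - r_2), D(n) = (r_1 + n - r_1)(r_1 + n - r_2) = n(n + 23/6).
Evaluating step by step (a_0 = 1):
  n = 1: D(1) = 1(1 + 23/6) = 29/6; numerator = -4(1) = -4; a_1 = (-4)/(29/6) = -24/29
  n = 2: D(2) = 2(2 + 23/6) = 35/3; numerator = -4(-24/29) + 2(1) = 154/29; a_2 = (154/29)/(35/3) = 66/145
  n = 3: D(3) = 3(3 + 23/6) = 41/2; numerator = -4(66/145) + 2(-24/29) = -504/145; a_3 = (-504/145)/(41/2) = -1008/5945
  n = 4: D(4) = 4(4 + 23/6) = 94/3; numerator = -4(-1008/5945) + 2(66/145) = 9444/5945; a_4 = (9444/5945)/(94/3) = 14166/279415

r = 5/2; a_0 = 1; a_1 = -24/29; a_2 = 66/145; a_3 = -1008/5945; a_4 = 14166/279415


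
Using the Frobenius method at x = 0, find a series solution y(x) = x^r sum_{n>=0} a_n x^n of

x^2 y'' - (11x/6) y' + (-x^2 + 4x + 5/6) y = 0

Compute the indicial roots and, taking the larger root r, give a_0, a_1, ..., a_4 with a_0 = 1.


Write in Frobenius form y'' + (p(x)/x) y' + (q(x)/x^2) y = 0:
  p(x) = -11/6,  q(x) = -x^2 + 4x + 5/6.
Indicial equation: r(r-1) + (-11/6) r + (5/6) = 0 -> roots r_1 = 5/2, r_2 = 1/3.
Take r = r_1 = 5/2. Let y(x) = x^r sum_{n>=0} a_n x^n with a_0 = 1.
Substitute y = x^r sum a_n x^n and match x^{r+n}. The recurrence is
  D(n) a_n + 4 a_{n-1} - 1 a_{n-2} = 0,  where D(n) = (r+n)(r+n-1) + (-11/6)(r+n) + (5/6).
  a_n = [-4 a_{n-1} + 1 a_{n-2}] / D(n).
Since the indicial polynomial factors as (r - r_1)(r - r_2), D(n) = (r_1 + n - r_1)(r_1 + n - r_2) = n(n + 13/6).
Evaluating step by step (a_0 = 1):
  n = 1: D(1) = 1(1 + 13/6) = 19/6; numerator = -4(1) = -4; a_1 = (-4)/(19/6) = -24/19
  n = 2: D(2) = 2(2 + 13/6) = 25/3; numerator = -4(-24/19) + 1(1) = 115/19; a_2 = (115/19)/(25/3) = 69/95
  n = 3: D(3) = 3(3 + 13/6) = 31/2; numerator = -4(69/95) + 1(-24/19) = -396/95; a_3 = (-396/95)/(31/2) = -792/2945
  n = 4: D(4) = 4(4 + 13/6) = 74/3; numerator = -4(-792/2945) + 1(69/95) = 5307/2945; a_4 = (5307/2945)/(74/3) = 15921/217930

r = 5/2; a_0 = 1; a_1 = -24/19; a_2 = 69/95; a_3 = -792/2945; a_4 = 15921/217930


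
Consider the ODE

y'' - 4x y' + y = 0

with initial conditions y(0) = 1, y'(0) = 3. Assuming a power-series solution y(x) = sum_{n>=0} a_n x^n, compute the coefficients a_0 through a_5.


Ansatz: y(x) = sum_{n>=0} a_n x^n, so y'(x) = sum_{n>=1} n a_n x^(n-1) and y''(x) = sum_{n>=2} n(n-1) a_n x^(n-2).
Substitute into P(x) y'' + Q(x) y' + R(x) y = 0 with P(x) = 1, Q(x) = -4x, R(x) = 1, and match powers of x.
Initial conditions: a_0 = 1, a_1 = 3.
Setting the coefficient of each power of x to zero and solving order by order (substituting the coefficients already found):
  x^0: 2 a_2 + a_0 = 0  ->  2 a_2 = -a_0 = -1  ->  a_2 = -1/2
  x^1: 6 a_3 - 3 a_1 = 0  ->  6 a_3 = 3 a_1 = 9  ->  a_3 = 3/2
  x^2: 12 a_4 - 7 a_2 = 0  ->  12 a_4 = 7 a_2 = -7/2  ->  a_4 = -7/24
  x^3: 20 a_5 - 11 a_3 = 0  ->  20 a_5 = 11 a_3 = 33/2  ->  a_5 = 33/40
Truncated series: y(x) = 1 + 3 x - (1/2) x^2 + (3/2) x^3 - (7/24) x^4 + (33/40) x^5 + O(x^6).

a_0 = 1; a_1 = 3; a_2 = -1/2; a_3 = 3/2; a_4 = -7/24; a_5 = 33/40


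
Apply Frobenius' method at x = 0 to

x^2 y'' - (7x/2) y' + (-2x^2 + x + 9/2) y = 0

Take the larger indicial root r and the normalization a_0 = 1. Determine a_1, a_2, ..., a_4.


Write in Frobenius form y'' + (p(x)/x) y' + (q(x)/x^2) y = 0:
  p(x) = -7/2,  q(x) = -2x^2 + x + 9/2.
Indicial equation: r(r-1) + (-7/2) r + (9/2) = 0 -> roots r_1 = 3, r_2 = 3/2.
Take r = r_1 = 3. Let y(x) = x^r sum_{n>=0} a_n x^n with a_0 = 1.
Substitute y = x^r sum a_n x^n and match x^{r+n}. The recurrence is
  D(n) a_n + 1 a_{n-1} - 2 a_{n-2} = 0,  where D(n) = (r+n)(r+n-1) + (-7/2)(r+n) + (9/2).
  a_n = [-1 a_{n-1} + 2 a_{n-2}] / D(n).
Since the indicial polynomial factors as (r - r_1)(r - r_2), D(n) = (r_1 + n - r_1)(r_1 + n - r_2) = n(n + 3/2).
Evaluating step by step (a_0 = 1):
  n = 1: D(1) = 1(1 + 3/2) = 5/2; numerator = -1(1) = -1; a_1 = (-1)/(5/2) = -2/5
  n = 2: D(2) = 2(2 + 3/2) = 7; numerator = -1(-2/5) + 2(1) = 12/5; a_2 = (12/5)/(7) = 12/35
  n = 3: D(3) = 3(3 + 3/2) = 27/2; numerator = -1(12/35) + 2(-2/5) = -8/7; a_3 = (-8/7)/(27/2) = -16/189
  n = 4: D(4) = 4(4 + 3/2) = 22; numerator = -1(-16/189) + 2(12/35) = 104/135; a_4 = (104/135)/(22) = 52/1485

r = 3; a_0 = 1; a_1 = -2/5; a_2 = 12/35; a_3 = -16/189; a_4 = 52/1485


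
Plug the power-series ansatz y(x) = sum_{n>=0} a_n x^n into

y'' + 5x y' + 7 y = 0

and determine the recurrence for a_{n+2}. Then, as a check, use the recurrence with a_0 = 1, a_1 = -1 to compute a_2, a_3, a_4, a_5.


Substitute y = sum_n a_n x^n.
y''(x) has coefficient (n+2)(n+1) a_{n+2} at x^n;
5 x y'(x) has coefficient 5 n a_n at x^n (shift);
7 y(x) has coefficient 7 a_n at x^n.
Matching x^n: (n+2)(n+1) a_{n+2} + (5n + 7) a_n = 0.
Thus a_{n+2} = (-5n - 7) / ((n+1)(n+2)) * a_n.

Check with a_0 = 1, a_1 = -1 (apply the recurrence for n = 0, 1, 2, 3): a_0 = 1, a_1 = -1, a_2 = -7/2, a_3 = 2, a_4 = 119/24, a_5 = -11/5.

a_(n+2) = (-5n - 7) / ((n+1)(n+2)) * a_n; check: a_0 = 1, a_1 = -1, a_2 = -7/2, a_3 = 2, a_4 = 119/24, a_5 = -11/5


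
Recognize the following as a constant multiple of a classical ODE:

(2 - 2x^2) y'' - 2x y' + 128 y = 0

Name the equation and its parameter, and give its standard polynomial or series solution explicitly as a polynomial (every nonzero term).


All three coefficients share the factor 2; dividing through by 2 gives  (1 - x^2) y'' - x y' + 64 y = 0.
This matches the Chebyshev equation (1 - x^2) y'' - x y' + n^2 y = 0 (note the -x y' term, not -2x y') with n^2 = 64, so n = 8; the polynomial solution is T_8(x).
With y = sum_k a_k x^k, matching x^k gives (k+2)(k+1) a_{k+2} = (k^2 - n^2) a_k = (k - 8)(k + 8) a_k. The right side vanishes at k = 8, so the series with the parity of 8 terminates at degree 8.
Standard normalization: leading coefficient of T_n is 2^(n-1), so a_8 = 2^7 = 128. Work downward with a_k = (k+1)(k+2) a_{k+2} / ((k - 8)(k + 8)):
  a_6 = (7)(8)(128) / ((6 - 8)(6 + 8)) = 7168/(-28) = -256
  a_4 = (5)(6)(-256) / ((4 - 8)(4 + 8)) = -7680/(-48) = 160
  a_2 = (3)(4)(160) / ((2 - 8)(2 + 8)) = 1920/(-60) = -32
  a_0 = (1)(2)(-32) / ((0 - 8)(0 + 8)) = -64/(-64) = 1
Hence T_8(x) = 128 x^8 - 256 x^6 + 160 x^4 - 32 x^2 + 1.

T_8(x); series = 128 x^8 - 256 x^6 + 160 x^4 - 32 x^2 + 1


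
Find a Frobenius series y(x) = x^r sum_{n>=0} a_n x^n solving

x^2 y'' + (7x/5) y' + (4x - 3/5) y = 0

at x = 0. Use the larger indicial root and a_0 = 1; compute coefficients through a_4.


Write in Frobenius form y'' + (p(x)/x) y' + (q(x)/x^2) y = 0:
  p(x) = 7/5,  q(x) = 4x - 3/5.
Indicial equation: r(r-1) + (7/5) r + (-3/5) = 0 -> roots r_1 = 3/5, r_2 = -1.
Take r = r_1 = 3/5. Let y(x) = x^r sum_{n>=0} a_n x^n with a_0 = 1.
Substitute y = x^r sum a_n x^n and match x^{r+n}. The recurrence is
  D(n) a_n + 4 a_{n-1} = 0,  where D(n) = (r+n)(r+n-1) + (7/5)(r+n) + (-3/5).
  a_n = -4 / D(n) * a_{n-1}.
Since the indicial polynomial factors as (r - r_1)(r - r_2), D(n) = (r_1 + n - r_1)(r_1 + n - r_2) = n(n + 8/5).
Evaluating step by step (a_0 = 1):
  n = 1: D(1) = 1(1 + 8/5) = 13/5; numerator = -4(1) = -4; a_1 = (-4)/(13/5) = -20/13
  n = 2: D(2) = 2(2 + 8/5) = 36/5; numerator = -4(-20/13) = 80/13; a_2 = (80/13)/(36/5) = 100/117
  n = 3: D(3) = 3(3 + 8/5) = 69/5; numerator = -4(100/117) = -400/117; a_3 = (-400/117)/(69/5) = -2000/8073
  n = 4: D(4) = 4(4 + 8/5) = 112/5; numerator = -4(-2000/8073) = 8000/8073; a_4 = (8000/8073)/(112/5) = 2500/56511

r = 3/5; a_0 = 1; a_1 = -20/13; a_2 = 100/117; a_3 = -2000/8073; a_4 = 2500/56511


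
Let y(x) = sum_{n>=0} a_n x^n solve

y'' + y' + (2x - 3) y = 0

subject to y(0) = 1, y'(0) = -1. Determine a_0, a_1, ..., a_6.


Ansatz: y(x) = sum_{n>=0} a_n x^n, so y'(x) = sum_{n>=1} n a_n x^(n-1) and y''(x) = sum_{n>=2} n(n-1) a_n x^(n-2).
Substitute into P(x) y'' + Q(x) y' + R(x) y = 0 with P(x) = 1, Q(x) = 1, R(x) = 2x - 3, and match powers of x.
Initial conditions: a_0 = 1, a_1 = -1.
Setting the coefficient of each power of x to zero and solving order by order (substituting the coefficients already found):
  x^0: 2 a_2 + a_1 - 3 a_0 = 0  ->  2 a_2 = -a_1 + 3 a_0 = 4  ->  a_2 = 2
  x^1: 6 a_3 + 2 a_2 - 3 a_1 + 2 a_0 = 0  ->  6 a_3 = -2 a_2 + 3 a_1 - 2 a_0 = -9  ->  a_3 = -3/2
  x^2: 12 a_4 + 3 a_3 - 3 a_2 + 2 a_1 = 0  ->  12 a_4 = -3 a_3 + 3 a_2 - 2 a_1 = 25/2  ->  a_4 = 25/24
  x^3: 20 a_5 + 4 a_4 - 3 a_3 + 2 a_2 = 0  ->  20 a_5 = -4 a_4 + 3 a_3 - 2 a_2 = -38/3  ->  a_5 = -19/30
  x^4: 30 a_6 + 5 a_5 - 3 a_4 + 2 a_3 = 0  ->  30 a_6 = -5 a_5 + 3 a_4 - 2 a_3 = 223/24  ->  a_6 = 223/720
Truncated series: y(x) = 1 - x + 2 x^2 - (3/2) x^3 + (25/24) x^4 - (19/30) x^5 + (223/720) x^6 + O(x^7).

a_0 = 1; a_1 = -1; a_2 = 2; a_3 = -3/2; a_4 = 25/24; a_5 = -19/30; a_6 = 223/720


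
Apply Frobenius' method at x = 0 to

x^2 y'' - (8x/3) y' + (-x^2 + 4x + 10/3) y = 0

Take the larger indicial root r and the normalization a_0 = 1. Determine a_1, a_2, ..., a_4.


Write in Frobenius form y'' + (p(x)/x) y' + (q(x)/x^2) y = 0:
  p(x) = -8/3,  q(x) = -x^2 + 4x + 10/3.
Indicial equation: r(r-1) + (-8/3) r + (10/3) = 0 -> roots r_1 = 2, r_2 = 5/3.
Take r = r_1 = 2. Let y(x) = x^r sum_{n>=0} a_n x^n with a_0 = 1.
Substitute y = x^r sum a_n x^n and match x^{r+n}. The recurrence is
  D(n) a_n + 4 a_{n-1} - 1 a_{n-2} = 0,  where D(n) = (r+n)(r+n-1) + (-8/3)(r+n) + (10/3).
  a_n = [-4 a_{n-1} + 1 a_{n-2}] / D(n).
Since the indicial polynomial factors as (r - r_1)(r - r_2), D(n) = (r_1 + n - r_1)(r_1 + n - r_2) = n(n + 1/3).
Evaluating step by step (a_0 = 1):
  n = 1: D(1) = 1(1 + 1/3) = 4/3; numerator = -4(1) = -4; a_1 = (-4)/(4/3) = -3
  n = 2: D(2) = 2(2 + 1/3) = 14/3; numerator = -4(-3) + 1(1) = 13; a_2 = (13)/(14/3) = 39/14
  n = 3: D(3) = 3(3 + 1/3) = 10; numerator = -4(39/14) + 1(-3) = -99/7; a_3 = (-99/7)/(10) = -99/70
  n = 4: D(4) = 4(4 + 1/3) = 52/3; numerator = -4(-99/70) + 1(39/14) = 591/70; a_4 = (591/70)/(52/3) = 1773/3640

r = 2; a_0 = 1; a_1 = -3; a_2 = 39/14; a_3 = -99/70; a_4 = 1773/3640


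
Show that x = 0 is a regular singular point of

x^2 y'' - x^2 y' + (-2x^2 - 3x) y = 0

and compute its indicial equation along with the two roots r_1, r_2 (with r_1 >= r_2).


Divide by x^2 to reach normal form y'' + P_1(x) y' + P_2(x) y = 0 with P_1(x) = -1 and P_2(x) = -2 - 3/x.
x = 0 is a singular point because the y-coefficient -2 - 3/x has a pole at x = 0.
It is a regular singular point because x P_1(x) = p(x) = -x and x^2 P_2(x) = q(x) = -2x^2 - 3x are polynomials, hence analytic at x = 0.
p(0) = 0,  q(0) = 0.
Indicial equation: r(r-1) + p(0) r + q(0) = 0, i.e. r^2 + (p(0) - 1) r + q(0) = 0, i.e. r^2 - 1 r = 0.
Discriminant: (-1)^2 - 4(0) = 1, so r = (1 ± 1)/2.
Solving: r_1 = 1, r_2 = 0.

indicial: r^2 - 1 r = 0; roots r_1 = 1, r_2 = 0


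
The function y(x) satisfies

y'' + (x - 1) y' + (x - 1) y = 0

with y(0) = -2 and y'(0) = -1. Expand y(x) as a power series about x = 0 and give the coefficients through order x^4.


Ansatz: y(x) = sum_{n>=0} a_n x^n, so y'(x) = sum_{n>=1} n a_n x^(n-1) and y''(x) = sum_{n>=2} n(n-1) a_n x^(n-2).
Substitute into P(x) y'' + Q(x) y' + R(x) y = 0 with P(x) = 1, Q(x) = x - 1, R(x) = x - 1, and match powers of x.
Initial conditions: a_0 = -2, a_1 = -1.
Setting the coefficient of each power of x to zero and solving order by order (substituting the coefficients already found):
  x^0: 2 a_2 - a_1 - a_0 = 0  ->  2 a_2 = a_1 + a_0 = -3  ->  a_2 = -3/2
  x^1: 6 a_3 - 2 a_2 + a_0 = 0  ->  6 a_3 = 2 a_2 - a_0 = -1  ->  a_3 = -1/6
  x^2: 12 a_4 - 3 a_3 + a_2 + a_1 = 0  ->  12 a_4 = 3 a_3 - a_2 - a_1 = 2  ->  a_4 = 1/6
Truncated series: y(x) = -2 - x - (3/2) x^2 - (1/6) x^3 + (1/6) x^4 + O(x^5).

a_0 = -2; a_1 = -1; a_2 = -3/2; a_3 = -1/6; a_4 = 1/6


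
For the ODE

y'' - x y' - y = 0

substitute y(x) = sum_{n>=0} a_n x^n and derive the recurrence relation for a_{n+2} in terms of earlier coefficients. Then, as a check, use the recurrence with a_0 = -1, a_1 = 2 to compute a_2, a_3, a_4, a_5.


Substitute y = sum_n a_n x^n.
y''(x) has coefficient (n+2)(n+1) a_{n+2} at x^n;
-x y'(x) has coefficient -n a_n at x^n (shift);
-y(x) has coefficient -1 a_n at x^n.
Matching x^n: (n+2)(n+1) a_{n+2} + (-n - 1) a_n = 0.
Thus a_{n+2} = (n + 1) / ((n+1)(n+2)) * a_n.

Check with a_0 = -1, a_1 = 2 (apply the recurrence for n = 0, 1, 2, 3): a_0 = -1, a_1 = 2, a_2 = -1/2, a_3 = 2/3, a_4 = -1/8, a_5 = 2/15.

a_(n+2) = (n + 1) / ((n+1)(n+2)) * a_n; check: a_0 = -1, a_1 = 2, a_2 = -1/2, a_3 = 2/3, a_4 = -1/8, a_5 = 2/15


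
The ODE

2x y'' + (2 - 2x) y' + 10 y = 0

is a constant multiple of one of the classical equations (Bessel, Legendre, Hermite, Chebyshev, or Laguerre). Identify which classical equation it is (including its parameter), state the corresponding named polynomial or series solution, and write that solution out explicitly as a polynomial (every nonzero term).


All three coefficients share the factor 2; dividing through by 2 gives  x y'' + (1 - x) y' + 5 y = 0.
This matches the Laguerre equation x y'' + (1 - x) y' + n y = 0 with n = 5; the polynomial solution is L_5(x).
With y = sum_k a_k x^k, matching x^k gives (k+1)k a_{k+1} + (k+1) a_{k+1} - k a_k + n a_k = 0, i.e. (k+1)^2 a_{k+1} = (k - n) a_k = (k - 5) a_k. The right side vanishes at k = 5, so the series terminates at degree 5.
Standard normalization L_n(0) = 1 gives a_0 = 1. Work upward with a_{k+1} = (k - 5) a_k / (k+1)^2:
  a_1 = (0 - 5)(1) / 1^2 = -5/1 = -5
  a_2 = (1 - 5)(-5) / 2^2 = 20/4 = 5
  a_3 = (2 - 5)(5) / 3^2 = -15/9 = -5/3
  a_4 = (3 - 5)(-5/3) / 4^2 = (10/3)/16 = 5/24
  a_5 = (4 - 5)(5/24) / 5^2 = (-5/24)/25 = -1/120
Hence L_5(x) = -x^5/120 + 5 x^4/24 - 5 x^3/3 + 5 x^2 - 5 x + 1.

L_5(x); series = -x^5/120 + 5 x^4/24 - 5 x^3/3 + 5 x^2 - 5 x + 1


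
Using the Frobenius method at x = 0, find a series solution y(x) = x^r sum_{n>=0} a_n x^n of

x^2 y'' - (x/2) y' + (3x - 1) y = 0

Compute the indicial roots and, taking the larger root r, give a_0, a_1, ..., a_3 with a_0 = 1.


Write in Frobenius form y'' + (p(x)/x) y' + (q(x)/x^2) y = 0:
  p(x) = -1/2,  q(x) = 3x - 1.
Indicial equation: r(r-1) + (-1/2) r + (-1) = 0 -> roots r_1 = 2, r_2 = -1/2.
Take r = r_1 = 2. Let y(x) = x^r sum_{n>=0} a_n x^n with a_0 = 1.
Substitute y = x^r sum a_n x^n and match x^{r+n}. The recurrence is
  D(n) a_n + 3 a_{n-1} = 0,  where D(n) = (r+n)(r+n-1) + (-1/2)(r+n) + (-1).
  a_n = -3 / D(n) * a_{n-1}.
Since the indicial polynomial factors as (r - r_1)(r - r_2), D(n) = (r_1 + n - r_1)(r_1 + n - r_2) = n(n + 5/2).
Evaluating step by step (a_0 = 1):
  n = 1: D(1) = 1(1 + 5/2) = 7/2; numerator = -3(1) = -3; a_1 = (-3)/(7/2) = -6/7
  n = 2: D(2) = 2(2 + 5/2) = 9; numerator = -3(-6/7) = 18/7; a_2 = (18/7)/(9) = 2/7
  n = 3: D(3) = 3(3 + 5/2) = 33/2; numerator = -3(2/7) = -6/7; a_3 = (-6/7)/(33/2) = -4/77

r = 2; a_0 = 1; a_1 = -6/7; a_2 = 2/7; a_3 = -4/77


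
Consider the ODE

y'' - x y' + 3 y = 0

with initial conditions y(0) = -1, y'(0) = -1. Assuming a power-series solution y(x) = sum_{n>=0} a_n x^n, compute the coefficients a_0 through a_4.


Ansatz: y(x) = sum_{n>=0} a_n x^n, so y'(x) = sum_{n>=1} n a_n x^(n-1) and y''(x) = sum_{n>=2} n(n-1) a_n x^(n-2).
Substitute into P(x) y'' + Q(x) y' + R(x) y = 0 with P(x) = 1, Q(x) = -x, R(x) = 3, and match powers of x.
Initial conditions: a_0 = -1, a_1 = -1.
Setting the coefficient of each power of x to zero and solving order by order (substituting the coefficients already found):
  x^0: 2 a_2 + 3 a_0 = 0  ->  2 a_2 = -3 a_0 = 3  ->  a_2 = 3/2
  x^1: 6 a_3 + 2 a_1 = 0  ->  6 a_3 = -2 a_1 = 2  ->  a_3 = 1/3
  x^2: 12 a_4 + a_2 = 0  ->  12 a_4 = -a_2 = -3/2  ->  a_4 = -1/8
Truncated series: y(x) = -1 - x + (3/2) x^2 + (1/3) x^3 - (1/8) x^4 + O(x^5).

a_0 = -1; a_1 = -1; a_2 = 3/2; a_3 = 1/3; a_4 = -1/8


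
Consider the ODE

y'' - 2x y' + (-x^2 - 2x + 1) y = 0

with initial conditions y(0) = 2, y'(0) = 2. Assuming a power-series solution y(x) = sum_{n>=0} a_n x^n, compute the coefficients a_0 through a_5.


Ansatz: y(x) = sum_{n>=0} a_n x^n, so y'(x) = sum_{n>=1} n a_n x^(n-1) and y''(x) = sum_{n>=2} n(n-1) a_n x^(n-2).
Substitute into P(x) y'' + Q(x) y' + R(x) y = 0 with P(x) = 1, Q(x) = -2x, R(x) = -x^2 - 2x + 1, and match powers of x.
Initial conditions: a_0 = 2, a_1 = 2.
Setting the coefficient of each power of x to zero and solving order by order (substituting the coefficients already found):
  x^0: 2 a_2 + a_0 = 0  ->  2 a_2 = -a_0 = -2  ->  a_2 = -1
  x^1: 6 a_3 - a_1 - 2 a_0 = 0  ->  6 a_3 = a_1 + 2 a_0 = 6  ->  a_3 = 1
  x^2: 12 a_4 - 3 a_2 - 2 a_1 - a_0 = 0  ->  12 a_4 = 3 a_2 + 2 a_1 + a_0 = 3  ->  a_4 = 1/4
  x^3: 20 a_5 - 5 a_3 - 2 a_2 - a_1 = 0  ->  20 a_5 = 5 a_3 + 2 a_2 + a_1 = 5  ->  a_5 = 1/4
Truncated series: y(x) = 2 + 2 x - x^2 + x^3 + (1/4) x^4 + (1/4) x^5 + O(x^6).

a_0 = 2; a_1 = 2; a_2 = -1; a_3 = 1; a_4 = 1/4; a_5 = 1/4


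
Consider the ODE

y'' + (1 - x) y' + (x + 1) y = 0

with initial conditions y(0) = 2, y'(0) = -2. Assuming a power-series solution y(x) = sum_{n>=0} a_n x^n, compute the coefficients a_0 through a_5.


Ansatz: y(x) = sum_{n>=0} a_n x^n, so y'(x) = sum_{n>=1} n a_n x^(n-1) and y''(x) = sum_{n>=2} n(n-1) a_n x^(n-2).
Substitute into P(x) y'' + Q(x) y' + R(x) y = 0 with P(x) = 1, Q(x) = 1 - x, R(x) = x + 1, and match powers of x.
Initial conditions: a_0 = 2, a_1 = -2.
Setting the coefficient of each power of x to zero and solving order by order (substituting the coefficients already found):
  x^0: 2 a_2 + a_1 + a_0 = 0  ->  2 a_2 = -a_1 - a_0 = 0  ->  a_2 = 0
  x^1: 6 a_3 + 2 a_2 + a_0 = 0  ->  6 a_3 = -2 a_2 - a_0 = -2  ->  a_3 = -1/3
  x^2: 12 a_4 + 3 a_3 - a_2 + a_1 = 0  ->  12 a_4 = -3 a_3 + a_2 - a_1 = 3  ->  a_4 = 1/4
  x^3: 20 a_5 + 4 a_4 - 2 a_3 + a_2 = 0  ->  20 a_5 = -4 a_4 + 2 a_3 - a_2 = -5/3  ->  a_5 = -1/12
Truncated series: y(x) = 2 - 2 x - (1/3) x^3 + (1/4) x^4 - (1/12) x^5 + O(x^6).

a_0 = 2; a_1 = -2; a_2 = 0; a_3 = -1/3; a_4 = 1/4; a_5 = -1/12


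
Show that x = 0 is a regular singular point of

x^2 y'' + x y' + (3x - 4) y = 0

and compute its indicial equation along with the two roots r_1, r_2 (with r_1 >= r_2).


Divide by x^2 to reach normal form y'' + P_1(x) y' + P_2(x) y = 0 with P_1(x) = 1/x and P_2(x) = 3/x - 4/x^2.
x = 0 is a singular point because the y'-coefficient 1/x has a pole at x = 0 and the y-coefficient 3/x - 4/x^2 has a pole at x = 0.
It is a regular singular point because x P_1(x) = p(x) = 1 and x^2 P_2(x) = q(x) = 3x - 4 are polynomials, hence analytic at x = 0.
p(0) = 1,  q(0) = -4.
Indicial equation: r(r-1) + p(0) r + q(0) = 0, i.e. r^2 + (p(0) - 1) r + q(0) = 0, i.e. r^2 - 4 = 0.
Discriminant: (0)^2 - 4(-4) = 16, so r = (0 ± 4)/2.
Solving: r_1 = 2, r_2 = -2.

indicial: r^2 - 4 = 0; roots r_1 = 2, r_2 = -2


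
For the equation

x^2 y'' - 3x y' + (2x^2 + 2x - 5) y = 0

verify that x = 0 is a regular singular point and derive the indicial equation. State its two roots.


Divide by x^2 to reach normal form y'' + P_1(x) y' + P_2(x) y = 0 with P_1(x) = -3/x and P_2(x) = 2 + 2/x - 5/x^2.
x = 0 is a singular point because the y'-coefficient -3/x has a pole at x = 0 and the y-coefficient 2 + 2/x - 5/x^2 has a pole at x = 0.
It is a regular singular point because x P_1(x) = p(x) = -3 and x^2 P_2(x) = q(x) = 2x^2 + 2x - 5 are polynomials, hence analytic at x = 0.
p(0) = -3,  q(0) = -5.
Indicial equation: r(r-1) + p(0) r + q(0) = 0, i.e. r^2 + (p(0) - 1) r + q(0) = 0, i.e. r^2 - 4 r - 5 = 0.
Discriminant: (-4)^2 - 4(-5) = 36, so r = (4 ± 6)/2.
Solving: r_1 = 5, r_2 = -1.

indicial: r^2 - 4 r - 5 = 0; roots r_1 = 5, r_2 = -1


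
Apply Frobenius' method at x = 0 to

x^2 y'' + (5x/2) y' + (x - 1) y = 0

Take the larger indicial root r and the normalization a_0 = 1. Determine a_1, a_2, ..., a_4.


Write in Frobenius form y'' + (p(x)/x) y' + (q(x)/x^2) y = 0:
  p(x) = 5/2,  q(x) = x - 1.
Indicial equation: r(r-1) + (5/2) r + (-1) = 0 -> roots r_1 = 1/2, r_2 = -2.
Take r = r_1 = 1/2. Let y(x) = x^r sum_{n>=0} a_n x^n with a_0 = 1.
Substitute y = x^r sum a_n x^n and match x^{r+n}. The recurrence is
  D(n) a_n + 1 a_{n-1} = 0,  where D(n) = (r+n)(r+n-1) + (5/2)(r+n) + (-1).
  a_n = -1 / D(n) * a_{n-1}.
Since the indicial polynomial factors as (r - r_1)(r - r_2), D(n) = (r_1 + n - r_1)(r_1 + n - r_2) = n(n + 5/2).
Evaluating step by step (a_0 = 1):
  n = 1: D(1) = 1(1 + 5/2) = 7/2; numerator = -1(1) = -1; a_1 = (-1)/(7/2) = -2/7
  n = 2: D(2) = 2(2 + 5/2) = 9; numerator = -1(-2/7) = 2/7; a_2 = (2/7)/(9) = 2/63
  n = 3: D(3) = 3(3 + 5/2) = 33/2; numerator = -1(2/63) = -2/63; a_3 = (-2/63)/(33/2) = -4/2079
  n = 4: D(4) = 4(4 + 5/2) = 26; numerator = -1(-4/2079) = 4/2079; a_4 = (4/2079)/(26) = 2/27027

r = 1/2; a_0 = 1; a_1 = -2/7; a_2 = 2/63; a_3 = -4/2079; a_4 = 2/27027


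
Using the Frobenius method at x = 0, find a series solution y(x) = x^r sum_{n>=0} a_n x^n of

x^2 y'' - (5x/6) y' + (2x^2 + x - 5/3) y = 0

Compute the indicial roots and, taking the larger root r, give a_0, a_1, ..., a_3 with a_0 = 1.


Write in Frobenius form y'' + (p(x)/x) y' + (q(x)/x^2) y = 0:
  p(x) = -5/6,  q(x) = 2x^2 + x - 5/3.
Indicial equation: r(r-1) + (-5/6) r + (-5/3) = 0 -> roots r_1 = 5/2, r_2 = -2/3.
Take r = r_1 = 5/2. Let y(x) = x^r sum_{n>=0} a_n x^n with a_0 = 1.
Substitute y = x^r sum a_n x^n and match x^{r+n}. The recurrence is
  D(n) a_n + 1 a_{n-1} + 2 a_{n-2} = 0,  where D(n) = (r+n)(r+n-1) + (-5/6)(r+n) + (-5/3).
  a_n = [-1 a_{n-1} - 2 a_{n-2}] / D(n).
Since the indicial polynomial factors as (r - r_1)(r - r_2), D(n) = (r_1 + n - r_1)(r_1 + n - r_2) = n(n + 19/6).
Evaluating step by step (a_0 = 1):
  n = 1: D(1) = 1(1 + 19/6) = 25/6; numerator = -1(1) = -1; a_1 = (-1)/(25/6) = -6/25
  n = 2: D(2) = 2(2 + 19/6) = 31/3; numerator = -1(-6/25) - 2(1) = -44/25; a_2 = (-44/25)/(31/3) = -132/775
  n = 3: D(3) = 3(3 + 19/6) = 37/2; numerator = -1(-132/775) - 2(-6/25) = 504/775; a_3 = (504/775)/(37/2) = 1008/28675

r = 5/2; a_0 = 1; a_1 = -6/25; a_2 = -132/775; a_3 = 1008/28675


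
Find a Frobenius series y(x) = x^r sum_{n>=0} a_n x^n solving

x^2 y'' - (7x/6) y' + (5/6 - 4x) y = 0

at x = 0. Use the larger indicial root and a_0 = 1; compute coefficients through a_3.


Write in Frobenius form y'' + (p(x)/x) y' + (q(x)/x^2) y = 0:
  p(x) = -7/6,  q(x) = 5/6 - 4x.
Indicial equation: r(r-1) + (-7/6) r + (5/6) = 0 -> roots r_1 = 5/3, r_2 = 1/2.
Take r = r_1 = 5/3. Let y(x) = x^r sum_{n>=0} a_n x^n with a_0 = 1.
Substitute y = x^r sum a_n x^n and match x^{r+n}. The recurrence is
  D(n) a_n - 4 a_{n-1} = 0,  where D(n) = (r+n)(r+n-1) + (-7/6)(r+n) + (5/6).
  a_n = 4 / D(n) * a_{n-1}.
Since the indicial polynomial factors as (r - r_1)(r - r_2), D(n) = (r_1 + n - r_1)(r_1 + n - r_2) = n(n + 7/6).
Evaluating step by step (a_0 = 1):
  n = 1: D(1) = 1(1 + 7/6) = 13/6; numerator = 4(1) = 4; a_1 = (4)/(13/6) = 24/13
  n = 2: D(2) = 2(2 + 7/6) = 19/3; numerator = 4(24/13) = 96/13; a_2 = (96/13)/(19/3) = 288/247
  n = 3: D(3) = 3(3 + 7/6) = 25/2; numerator = 4(288/247) = 1152/247; a_3 = (1152/247)/(25/2) = 2304/6175

r = 5/3; a_0 = 1; a_1 = 24/13; a_2 = 288/247; a_3 = 2304/6175


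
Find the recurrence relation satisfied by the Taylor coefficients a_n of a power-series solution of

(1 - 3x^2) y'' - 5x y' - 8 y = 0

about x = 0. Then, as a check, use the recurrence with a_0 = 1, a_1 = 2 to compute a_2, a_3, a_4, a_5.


Substitute y = sum_n a_n x^n.
(1 - 3 x^2) y'' contributes (n+2)(n+1) a_{n+2} - 3 n(n-1) a_n at x^n.
-5 x y'(x) contributes -5 n a_n at x^n.
-8 y(x) contributes -8 a_n at x^n.
Matching x^n: (n+2)(n+1) a_{n+2} + (-3 n(n-1) - 5 n - 8) a_n = 0.
Thus a_{n+2} = (3 n(n-1) + 5 n + 8) / ((n+1)(n+2)) * a_n.

Check with a_0 = 1, a_1 = 2 (apply the recurrence for n = 0, 1, 2, 3): a_0 = 1, a_1 = 2, a_2 = 4, a_3 = 13/3, a_4 = 8, a_5 = 533/60.

a_(n+2) = (3 n(n-1) + 5 n + 8) / ((n+1)(n+2)) * a_n; check: a_0 = 1, a_1 = 2, a_2 = 4, a_3 = 13/3, a_4 = 8, a_5 = 533/60


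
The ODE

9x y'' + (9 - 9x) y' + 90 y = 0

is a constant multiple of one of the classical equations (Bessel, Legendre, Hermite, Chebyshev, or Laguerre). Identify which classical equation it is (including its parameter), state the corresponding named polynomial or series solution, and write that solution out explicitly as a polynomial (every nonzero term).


All three coefficients share the factor 9; dividing through by 9 gives  x y'' + (1 - x) y' + 10 y = 0.
This matches the Laguerre equation x y'' + (1 - x) y' + n y = 0 with n = 10; the polynomial solution is L_10(x).
With y = sum_k a_k x^k, matching x^k gives (k+1)k a_{k+1} + (k+1) a_{k+1} - k a_k + n a_k = 0, i.e. (k+1)^2 a_{k+1} = (k - n) a_k = (k - 10) a_k. The right side vanishes at k = 10, so the series terminates at degree 10.
Standard normalization L_n(0) = 1 gives a_0 = 1. Work upward with a_{k+1} = (k - 10) a_k / (k+1)^2:
  a_1 = (0 - 10)(1) / 1^2 = -10/1 = -10
  a_2 = (1 - 10)(-10) / 2^2 = 90/4 = 45/2
  a_3 = (2 - 10)(45/2) / 3^2 = -180/9 = -20
  a_4 = (3 - 10)(-20) / 4^2 = 140/16 = 35/4
  a_5 = (4 - 10)(35/4) / 5^2 = (-105/2)/25 = -21/10
  a_6 = (5 - 10)(-21/10) / 6^2 = (21/2)/36 = 7/24
  a_7 = (6 - 10)(7/24) / 7^2 = (-7/6)/49 = -1/42
  a_8 = (7 - 10)(-1/42) / 8^2 = (1/14)/64 = 1/896
  a_9 = (8 - 10)(1/896) / 9^2 = (-1/448)/81 = -1/36288
  a_10 = (9 - 10)(-1/36288) / 10^2 = (1/36288)/100 = 1/3628800
Hence L_10(x) = x^10/3628800 - x^9/36288 + x^8/896 - x^7/42 + 7 x^6/24 - 21 x^5/10 + 35 x^4/4 - 20 x^3 + 45 x^2/2 - 10 x + 1.

L_10(x); series = x^10/3628800 - x^9/36288 + x^8/896 - x^7/42 + 7 x^6/24 - 21 x^5/10 + 35 x^4/4 - 20 x^3 + 45 x^2/2 - 10 x + 1


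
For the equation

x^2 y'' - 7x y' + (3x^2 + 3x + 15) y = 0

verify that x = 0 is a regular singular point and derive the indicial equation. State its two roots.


Divide by x^2 to reach normal form y'' + P_1(x) y' + P_2(x) y = 0 with P_1(x) = -7/x and P_2(x) = 3 + 3/x + 15/x^2.
x = 0 is a singular point because the y'-coefficient -7/x has a pole at x = 0 and the y-coefficient 3 + 3/x + 15/x^2 has a pole at x = 0.
It is a regular singular point because x P_1(x) = p(x) = -7 and x^2 P_2(x) = q(x) = 3x^2 + 3x + 15 are polynomials, hence analytic at x = 0.
p(0) = -7,  q(0) = 15.
Indicial equation: r(r-1) + p(0) r + q(0) = 0, i.e. r^2 + (p(0) - 1) r + q(0) = 0, i.e. r^2 - 8 r + 15 = 0.
Discriminant: (-8)^2 - 4(15) = 4, so r = (8 ± 2)/2.
Solving: r_1 = 5, r_2 = 3.

indicial: r^2 - 8 r + 15 = 0; roots r_1 = 5, r_2 = 3


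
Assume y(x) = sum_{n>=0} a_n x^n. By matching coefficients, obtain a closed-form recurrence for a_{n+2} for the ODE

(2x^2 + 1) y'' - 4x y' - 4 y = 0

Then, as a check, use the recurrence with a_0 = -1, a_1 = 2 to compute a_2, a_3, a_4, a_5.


Substitute y = sum_n a_n x^n.
(1 + 2 x^2) y'' contributes (n+2)(n+1) a_{n+2} + 2 n(n-1) a_n at x^n.
-4 x y'(x) contributes -4 n a_n at x^n.
-4 y(x) contributes -4 a_n at x^n.
Matching x^n: (n+2)(n+1) a_{n+2} + (2 n(n-1) - 4 n - 4) a_n = 0.
Thus a_{n+2} = (-2 n(n-1) + 4 n + 4) / ((n+1)(n+2)) * a_n.

Check with a_0 = -1, a_1 = 2 (apply the recurrence for n = 0, 1, 2, 3): a_0 = -1, a_1 = 2, a_2 = -2, a_3 = 8/3, a_4 = -4/3, a_5 = 8/15.

a_(n+2) = (-2 n(n-1) + 4 n + 4) / ((n+1)(n+2)) * a_n; check: a_0 = -1, a_1 = 2, a_2 = -2, a_3 = 8/3, a_4 = -4/3, a_5 = 8/15


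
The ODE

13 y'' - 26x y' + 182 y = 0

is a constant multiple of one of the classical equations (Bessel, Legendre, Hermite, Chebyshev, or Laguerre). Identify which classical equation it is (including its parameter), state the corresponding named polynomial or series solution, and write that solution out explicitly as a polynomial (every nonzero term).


All three coefficients share the factor 13; dividing through by 13 gives  y'' - 2x y' + 14 y = 0.
This matches the Hermite equation y'' - 2x y' + 2n y = 0 with 2n = 14, so n = 7; the polynomial solution is H_7(x).
With y = sum_k a_k x^k, matching x^k gives (k+2)(k+1) a_{k+2} = 2(k - n) a_k = 2(k - 7) a_k. The right side vanishes at k = 7, so the series with the parity of 7 terminates at degree 7.
Standard normalization: leading coefficient of H_n is 2^n, so a_7 = 2^7 = 128. Work downward with a_k = (k+1)(k+2) a_{k+2} / (2(k - n)):
  a_5 = (6)(7)(128) / (2(5 - 7)) = 5376/(-4) = -1344
  a_3 = (4)(5)(-1344) / (2(3 - 7)) = -26880/(-8) = 3360
  a_1 = (2)(3)(3360) / (2(1 - 7)) = 20160/(-12) = -1680
Hence H_7(x) = 128 x^7 - 1344 x^5 + 3360 x^3 - 1680 x.

H_7(x); series = 128 x^7 - 1344 x^5 + 3360 x^3 - 1680 x


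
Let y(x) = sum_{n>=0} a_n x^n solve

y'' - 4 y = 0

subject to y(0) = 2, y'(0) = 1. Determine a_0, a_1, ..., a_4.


Ansatz: y(x) = sum_{n>=0} a_n x^n, so y'(x) = sum_{n>=1} n a_n x^(n-1) and y''(x) = sum_{n>=2} n(n-1) a_n x^(n-2).
Substitute into P(x) y'' + Q(x) y' + R(x) y = 0 with P(x) = 1, Q(x) = 0, R(x) = -4, and match powers of x.
Initial conditions: a_0 = 2, a_1 = 1.
Setting the coefficient of each power of x to zero and solving order by order (substituting the coefficients already found):
  x^0: 2 a_2 - 4 a_0 = 0  ->  2 a_2 = 4 a_0 = 8  ->  a_2 = 4
  x^1: 6 a_3 - 4 a_1 = 0  ->  6 a_3 = 4 a_1 = 4  ->  a_3 = 2/3
  x^2: 12 a_4 - 4 a_2 = 0  ->  12 a_4 = 4 a_2 = 16  ->  a_4 = 4/3
Truncated series: y(x) = 2 + x + 4 x^2 + (2/3) x^3 + (4/3) x^4 + O(x^5).

a_0 = 2; a_1 = 1; a_2 = 4; a_3 = 2/3; a_4 = 4/3


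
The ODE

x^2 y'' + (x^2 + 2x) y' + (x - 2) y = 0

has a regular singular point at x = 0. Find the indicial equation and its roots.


Divide by x^2 to reach normal form y'' + P_1(x) y' + P_2(x) y = 0 with P_1(x) = 1 + 2/x and P_2(x) = 1/x - 2/x^2.
x = 0 is a singular point because the y'-coefficient 1 + 2/x has a pole at x = 0 and the y-coefficient 1/x - 2/x^2 has a pole at x = 0.
It is a regular singular point because x P_1(x) = p(x) = x + 2 and x^2 P_2(x) = q(x) = x - 2 are polynomials, hence analytic at x = 0.
p(0) = 2,  q(0) = -2.
Indicial equation: r(r-1) + p(0) r + q(0) = 0, i.e. r^2 + (p(0) - 1) r + q(0) = 0, i.e. r^2 + 1 r - 2 = 0.
Discriminant: (1)^2 - 4(-2) = 9, so r = (-1 ± 3)/2.
Solving: r_1 = 1, r_2 = -2.

indicial: r^2 + 1 r - 2 = 0; roots r_1 = 1, r_2 = -2


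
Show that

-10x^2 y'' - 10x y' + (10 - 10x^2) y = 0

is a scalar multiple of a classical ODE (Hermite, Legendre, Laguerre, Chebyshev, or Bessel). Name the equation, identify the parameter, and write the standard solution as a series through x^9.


All three coefficients share the factor -10; dividing through by -10 gives  x^2 y'' + x y' + (x^2 - 1) y = 0.
This matches the Bessel equation x^2 y'' + x y' + (x^2 - nu^2) y = 0 with nu^2 = 1, so nu = 1; the solution bounded at x = 0 is J_1(x).
Frobenius at x = 0: indicial roots ±nu; for r = nu the recurrence k(k + 2nu) c_k = -c_{k-2} gives the standard series J_nu(x) = sum_{k>=0} (-1)^k / (k! (k+nu)!) (x/2)^(2k+nu). Evaluate the first 5 terms:
  k = 0: (-1)^0 / (0! * 1! * 2^1) x^1 = 1/(1*1*2) x^1 = (1/2) x^1
  k = 1: (-1)^1 / (1! * 2! * 2^3) x^3 = -1/(1*2*8) x^3 = (-1/16) x^3
  k = 2: (-1)^2 / (2! * 3! * 2^5) x^5 = 1/(2*6*32) x^5 = (1/384) x^5
  k = 3: (-1)^3 / (3! * 4! * 2^7) x^7 = -1/(6*24*128) x^7 = (-1/18432) x^7
  k = 4: (-1)^4 / (4! * 5! * 2^9) x^9 = 1/(24*120*512) x^9 = (1/1474560) x^9
Hence J_1(x) = x^9/1474560 - x^7/18432 + x^5/384 - x^3/16 + x/2 + ....

J_1(x); series = x^9/1474560 - x^7/18432 + x^5/384 - x^3/16 + x/2


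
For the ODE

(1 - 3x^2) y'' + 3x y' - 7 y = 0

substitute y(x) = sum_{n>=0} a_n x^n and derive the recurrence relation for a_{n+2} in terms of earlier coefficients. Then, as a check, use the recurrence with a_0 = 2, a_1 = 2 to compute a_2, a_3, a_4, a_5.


Substitute y = sum_n a_n x^n.
(1 - 3 x^2) y'' contributes (n+2)(n+1) a_{n+2} - 3 n(n-1) a_n at x^n.
3 x y'(x) contributes 3 n a_n at x^n.
-7 y(x) contributes -7 a_n at x^n.
Matching x^n: (n+2)(n+1) a_{n+2} + (-3 n(n-1) + 3 n - 7) a_n = 0.
Thus a_{n+2} = (3 n(n-1) - 3 n + 7) / ((n+1)(n+2)) * a_n.

Check with a_0 = 2, a_1 = 2 (apply the recurrence for n = 0, 1, 2, 3): a_0 = 2, a_1 = 2, a_2 = 7, a_3 = 4/3, a_4 = 49/12, a_5 = 16/15.

a_(n+2) = (3 n(n-1) - 3 n + 7) / ((n+1)(n+2)) * a_n; check: a_0 = 2, a_1 = 2, a_2 = 7, a_3 = 4/3, a_4 = 49/12, a_5 = 16/15


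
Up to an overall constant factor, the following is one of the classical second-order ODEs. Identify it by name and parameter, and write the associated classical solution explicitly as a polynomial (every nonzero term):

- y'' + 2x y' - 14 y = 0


All three coefficients share the factor -1; dividing through by -1 gives  y'' - 2x y' + 14 y = 0.
This matches the Hermite equation y'' - 2x y' + 2n y = 0 with 2n = 14, so n = 7; the polynomial solution is H_7(x).
With y = sum_k a_k x^k, matching x^k gives (k+2)(k+1) a_{k+2} = 2(k - n) a_k = 2(k - 7) a_k. The right side vanishes at k = 7, so the series with the parity of 7 terminates at degree 7.
Standard normalization: leading coefficient of H_n is 2^n, so a_7 = 2^7 = 128. Work downward with a_k = (k+1)(k+2) a_{k+2} / (2(k - n)):
  a_5 = (6)(7)(128) / (2(5 - 7)) = 5376/(-4) = -1344
  a_3 = (4)(5)(-1344) / (2(3 - 7)) = -26880/(-8) = 3360
  a_1 = (2)(3)(3360) / (2(1 - 7)) = 20160/(-12) = -1680
Hence H_7(x) = 128 x^7 - 1344 x^5 + 3360 x^3 - 1680 x.

H_7(x); series = 128 x^7 - 1344 x^5 + 3360 x^3 - 1680 x


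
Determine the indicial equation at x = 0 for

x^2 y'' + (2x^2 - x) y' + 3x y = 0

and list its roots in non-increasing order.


Divide by x^2 to reach normal form y'' + P_1(x) y' + P_2(x) y = 0 with P_1(x) = 2 - 1/x and P_2(x) = 3/x.
x = 0 is a singular point because the y'-coefficient 2 - 1/x has a pole at x = 0 and the y-coefficient 3/x has a pole at x = 0.
It is a regular singular point because x P_1(x) = p(x) = 2x - 1 and x^2 P_2(x) = q(x) = 3x are polynomials, hence analytic at x = 0.
p(0) = -1,  q(0) = 0.
Indicial equation: r(r-1) + p(0) r + q(0) = 0, i.e. r^2 + (p(0) - 1) r + q(0) = 0, i.e. r^2 - 2 r = 0.
Discriminant: (-2)^2 - 4(0) = 4, so r = (2 ± 2)/2.
Solving: r_1 = 2, r_2 = 0.

indicial: r^2 - 2 r = 0; roots r_1 = 2, r_2 = 0


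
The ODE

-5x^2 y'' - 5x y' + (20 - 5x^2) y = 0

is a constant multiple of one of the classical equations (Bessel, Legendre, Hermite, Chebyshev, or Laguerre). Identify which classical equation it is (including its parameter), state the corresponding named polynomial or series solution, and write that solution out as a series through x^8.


All three coefficients share the factor -5; dividing through by -5 gives  x^2 y'' + x y' + (x^2 - 4) y = 0.
This matches the Bessel equation x^2 y'' + x y' + (x^2 - nu^2) y = 0 with nu^2 = 4, so nu = 2; the solution bounded at x = 0 is J_2(x).
Frobenius at x = 0: indicial roots ±nu; for r = nu the recurrence k(k + 2nu) c_k = -c_{k-2} gives the standard series J_nu(x) = sum_{k>=0} (-1)^k / (k! (k+nu)!) (x/2)^(2k+nu). Evaluate the first 4 terms:
  k = 0: (-1)^0 / (0! * 2! * 2^2) x^2 = 1/(1*2*4) x^2 = (1/8) x^2
  k = 1: (-1)^1 / (1! * 3! * 2^4) x^4 = -1/(1*6*16) x^4 = (-1/96) x^4
  k = 2: (-1)^2 / (2! * 4! * 2^6) x^6 = 1/(2*24*64) x^6 = (1/3072) x^6
  k = 3: (-1)^3 / (3! * 5! * 2^8) x^8 = -1/(6*120*256) x^8 = (-1/184320) x^8
Hence J_2(x) = -x^8/184320 + x^6/3072 - x^4/96 + x^2/8 + ....

J_2(x); series = -x^8/184320 + x^6/3072 - x^4/96 + x^2/8


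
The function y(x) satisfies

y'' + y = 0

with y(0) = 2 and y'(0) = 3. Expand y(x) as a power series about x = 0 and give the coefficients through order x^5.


Ansatz: y(x) = sum_{n>=0} a_n x^n, so y'(x) = sum_{n>=1} n a_n x^(n-1) and y''(x) = sum_{n>=2} n(n-1) a_n x^(n-2).
Substitute into P(x) y'' + Q(x) y' + R(x) y = 0 with P(x) = 1, Q(x) = 0, R(x) = 1, and match powers of x.
Initial conditions: a_0 = 2, a_1 = 3.
Setting the coefficient of each power of x to zero and solving order by order (substituting the coefficients already found):
  x^0: 2 a_2 + a_0 = 0  ->  2 a_2 = -a_0 = -2  ->  a_2 = -1
  x^1: 6 a_3 + a_1 = 0  ->  6 a_3 = -a_1 = -3  ->  a_3 = -1/2
  x^2: 12 a_4 + a_2 = 0  ->  12 a_4 = -a_2 = 1  ->  a_4 = 1/12
  x^3: 20 a_5 + a_3 = 0  ->  20 a_5 = -a_3 = 1/2  ->  a_5 = 1/40
Truncated series: y(x) = 2 + 3 x - x^2 - (1/2) x^3 + (1/12) x^4 + (1/40) x^5 + O(x^6).

a_0 = 2; a_1 = 3; a_2 = -1; a_3 = -1/2; a_4 = 1/12; a_5 = 1/40
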